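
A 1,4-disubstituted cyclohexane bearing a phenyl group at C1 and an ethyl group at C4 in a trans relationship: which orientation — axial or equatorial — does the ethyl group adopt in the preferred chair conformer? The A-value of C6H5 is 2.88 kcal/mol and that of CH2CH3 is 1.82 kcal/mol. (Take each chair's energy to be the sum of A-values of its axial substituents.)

C1 and C4 have opposite parity, so for the trans isomer the two substituents are e,e in one chair and a,a in the other.
Chair I (phenyl axial, ethyl axial): E = 4.70 kcal/mol.
Chair II (phenyl equatorial, ethyl equatorial): E = 0.00 kcal/mol.
Chair II is the more stable (lower-energy) conformer, and in that chair the ethyl group is equatorial.

equatorial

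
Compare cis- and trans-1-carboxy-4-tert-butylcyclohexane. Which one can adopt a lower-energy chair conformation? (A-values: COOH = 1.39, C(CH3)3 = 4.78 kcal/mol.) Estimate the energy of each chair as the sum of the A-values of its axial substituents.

trans

At 1,4 positions (parity opposite): cis → (a,e or e,a); trans → (e,e or a,a).
Best chair for cis: E = 1.39 kcal/mol; best chair for trans: E = 0.00 kcal/mol.
The trans isomer is lower by 1.39 kcal/mol.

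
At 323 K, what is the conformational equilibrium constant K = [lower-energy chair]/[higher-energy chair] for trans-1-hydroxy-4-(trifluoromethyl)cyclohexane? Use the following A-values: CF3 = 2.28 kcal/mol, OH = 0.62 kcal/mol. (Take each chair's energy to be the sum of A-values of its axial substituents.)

K ≈ 91.7

C1 and C4 have opposite parity, so for the trans isomer the two substituents are e,e in one chair and a,a in the other.
Chair I (trifluoromethyl axial, hydroxyl axial): E = 2.90 kcal/mol; chair II (trifluoromethyl equatorial, hydroxyl equatorial): E = 0.00 kcal/mol.
ΔG = 2.90 kcal/mol between the two chairs.
K = exp(ΔG/RT) with R = 1.987×10⁻³ kcal mol⁻¹ K⁻¹ and T = 323 K gives K ≈ 91.7.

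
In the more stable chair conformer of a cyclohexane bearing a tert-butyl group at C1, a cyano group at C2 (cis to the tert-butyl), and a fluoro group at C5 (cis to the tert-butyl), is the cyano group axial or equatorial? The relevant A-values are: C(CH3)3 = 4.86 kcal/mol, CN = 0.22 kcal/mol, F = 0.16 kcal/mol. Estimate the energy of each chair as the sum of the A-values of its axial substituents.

Chair I (tert-butyl axial, cyano equatorial, fluoro axial): E = 5.02 kcal/mol.
Chair II (tert-butyl equatorial, cyano axial, fluoro equatorial): E = 0.22 kcal/mol.
Chair II is the more stable (lower-energy) conformer, and in that chair the cyano group is axial.

axial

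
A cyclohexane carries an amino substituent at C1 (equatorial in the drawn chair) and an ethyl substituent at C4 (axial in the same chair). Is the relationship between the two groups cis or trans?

C1 and C4 have opposite parity, so their axial bonds point in opposite directions.
With opposite-parity carbons, two substituents on the same face are one axial and one equatorial; opposite faces give both axial or both equatorial.
Here the groups are equatorial/axial → same face → cis.

cis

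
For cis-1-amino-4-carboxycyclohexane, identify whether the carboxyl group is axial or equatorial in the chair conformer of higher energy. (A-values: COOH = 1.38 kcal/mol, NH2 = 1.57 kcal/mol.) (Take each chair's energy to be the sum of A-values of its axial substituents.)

equatorial

C1 and C4 have opposite parity, so for the cis isomer the two substituents are one axial and one equatorial in each chair.
Chair I (carboxyl axial, amino equatorial): E = 1.38 kcal/mol.
Chair II (carboxyl equatorial, amino axial): E = 1.57 kcal/mol.
Chair II is the less stable (higher-energy) conformer, and in that chair the carboxyl group is equatorial.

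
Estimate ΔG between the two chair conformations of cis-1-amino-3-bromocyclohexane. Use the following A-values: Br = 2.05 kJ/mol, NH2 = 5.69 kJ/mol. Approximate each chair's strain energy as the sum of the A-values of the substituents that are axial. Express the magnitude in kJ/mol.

7.74 kJ/mol

C1 and C3 have the same parity, so for the cis isomer the two substituents are e,e in one chair and a,a in the other.
Chair I (bromo axial, amino axial): E = 7.74 kJ/mol.
Chair II (bromo equatorial, amino equatorial): E = 0.00 kJ/mol.
ΔE = 7.74 − 0.00 = 7.74 kJ/mol; chair II is more stable.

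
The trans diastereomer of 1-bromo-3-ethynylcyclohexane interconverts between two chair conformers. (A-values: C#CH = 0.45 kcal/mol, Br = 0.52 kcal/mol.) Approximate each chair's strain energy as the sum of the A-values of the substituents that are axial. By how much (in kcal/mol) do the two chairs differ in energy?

0.07 kcal/mol

C1 and C3 have the same parity, so for the trans isomer the two substituents are one axial and one equatorial in each chair.
Chair I (ethynyl axial, bromo equatorial): E = 0.45 kcal/mol.
Chair II (ethynyl equatorial, bromo axial): E = 0.52 kcal/mol.
ΔE = 0.52 − 0.45 = 0.07 kcal/mol; chair I is more stable.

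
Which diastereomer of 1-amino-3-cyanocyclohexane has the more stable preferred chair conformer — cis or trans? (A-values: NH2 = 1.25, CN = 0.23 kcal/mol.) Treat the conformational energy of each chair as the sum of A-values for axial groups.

At 1,3 positions (parity same): cis → (e,e or a,a); trans → (a,e or e,a).
Best chair for cis: E = 0.00 kcal/mol; best chair for trans: E = 0.23 kcal/mol.
The cis isomer is lower by 0.23 kcal/mol.

cis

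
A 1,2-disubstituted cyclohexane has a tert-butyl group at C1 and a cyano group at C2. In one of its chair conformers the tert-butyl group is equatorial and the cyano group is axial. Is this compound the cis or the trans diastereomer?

C1 and C2 have opposite parity, so their axial bonds point in opposite directions.
With opposite-parity carbons, two substituents on the same face are one axial and one equatorial; opposite faces give both axial or both equatorial.
Here the groups are equatorial/axial → same face → cis.

cis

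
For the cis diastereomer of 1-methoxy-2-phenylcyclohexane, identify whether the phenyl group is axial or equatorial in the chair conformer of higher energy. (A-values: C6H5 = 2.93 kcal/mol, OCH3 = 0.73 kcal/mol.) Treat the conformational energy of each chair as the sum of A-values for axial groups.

axial

C1 and C2 have opposite parity, so for the cis isomer the two substituents are one axial and one equatorial in each chair.
Chair I (phenyl axial, methoxy equatorial): E = 2.93 kcal/mol.
Chair II (phenyl equatorial, methoxy axial): E = 0.73 kcal/mol.
Chair I is the less stable (higher-energy) conformer, and in that chair the phenyl group is axial.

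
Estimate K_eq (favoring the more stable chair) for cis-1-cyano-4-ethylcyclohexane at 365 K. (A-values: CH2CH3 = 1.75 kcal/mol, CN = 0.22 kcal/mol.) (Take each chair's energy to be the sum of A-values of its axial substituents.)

C1 and C4 have opposite parity, so for the cis isomer the two substituents are one axial and one equatorial in each chair.
Chair I (ethyl axial, cyano equatorial): E = 1.75 kcal/mol; chair II (ethyl equatorial, cyano axial): E = 0.22 kcal/mol.
ΔG = 1.53 kcal/mol between the two chairs.
K = exp(ΔG/RT) with R = 1.987×10⁻³ kcal mol⁻¹ K⁻¹ and T = 365 K gives K ≈ 8.24.

K ≈ 8.24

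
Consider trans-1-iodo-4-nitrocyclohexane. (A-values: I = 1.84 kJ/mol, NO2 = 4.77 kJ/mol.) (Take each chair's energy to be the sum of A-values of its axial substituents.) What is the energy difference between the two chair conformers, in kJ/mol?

C1 and C4 have opposite parity, so for the trans isomer the two substituents are e,e in one chair and a,a in the other.
Chair I (iodo axial, nitro axial): E = 6.61 kJ/mol.
Chair II (iodo equatorial, nitro equatorial): E = 0.00 kJ/mol.
ΔE = 6.61 − 0.00 = 6.61 kJ/mol; chair II is more stable.

6.61 kJ/mol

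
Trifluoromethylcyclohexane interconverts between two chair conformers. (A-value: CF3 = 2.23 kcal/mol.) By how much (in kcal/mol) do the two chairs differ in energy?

2.23 kcal/mol

A monosubstituted cyclohexane has one chair with the trifluoromethyl group axial (E = A = 2.23 kcal/mol) and one with it equatorial (E = 0).
ΔE = 2.23 − 0 = 2.23 kcal/mol.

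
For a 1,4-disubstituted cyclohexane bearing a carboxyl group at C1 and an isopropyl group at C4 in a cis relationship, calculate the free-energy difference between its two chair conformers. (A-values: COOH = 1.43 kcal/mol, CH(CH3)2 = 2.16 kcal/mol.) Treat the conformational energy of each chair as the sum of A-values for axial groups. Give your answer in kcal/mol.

C1 and C4 have opposite parity, so for the cis isomer the two substituents are one axial and one equatorial in each chair.
Chair I (carboxyl axial, isopropyl equatorial): E = 1.43 kcal/mol.
Chair II (carboxyl equatorial, isopropyl axial): E = 2.16 kcal/mol.
ΔE = 2.16 − 1.43 = 0.73 kcal/mol; chair I is more stable.

0.73 kcal/mol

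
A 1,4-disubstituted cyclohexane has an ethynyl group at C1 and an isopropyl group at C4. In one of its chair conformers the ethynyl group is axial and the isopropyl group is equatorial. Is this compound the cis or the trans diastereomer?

C1 and C4 have opposite parity, so their axial bonds point in opposite directions.
With opposite-parity carbons, two substituents on the same face are one axial and one equatorial; opposite faces give both axial or both equatorial.
Here the groups are axial/equatorial → same face → cis.

cis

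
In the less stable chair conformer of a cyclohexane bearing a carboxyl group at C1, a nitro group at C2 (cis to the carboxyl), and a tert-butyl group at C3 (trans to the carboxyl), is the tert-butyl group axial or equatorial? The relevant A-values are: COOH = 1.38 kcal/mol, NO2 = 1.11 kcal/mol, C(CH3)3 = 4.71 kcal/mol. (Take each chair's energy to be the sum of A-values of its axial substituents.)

axial

Chair I (carboxyl axial, nitro equatorial, tert-butyl equatorial): E = 1.38 kcal/mol.
Chair II (carboxyl equatorial, nitro axial, tert-butyl axial): E = 5.82 kcal/mol.
Chair II is the less stable (higher-energy) conformer, and in that chair the tert-butyl group is axial.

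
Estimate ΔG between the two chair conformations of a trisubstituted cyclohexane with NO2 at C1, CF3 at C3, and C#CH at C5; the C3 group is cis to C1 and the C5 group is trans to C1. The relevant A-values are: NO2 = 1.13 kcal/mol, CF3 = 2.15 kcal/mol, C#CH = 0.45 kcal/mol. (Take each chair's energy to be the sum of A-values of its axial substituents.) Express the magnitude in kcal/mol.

2.83 kcal/mol

Chair I (nitro axial, trifluoromethyl axial, ethynyl equatorial): E = 3.28 kcal/mol.
Chair II (nitro equatorial, trifluoromethyl equatorial, ethynyl axial): E = 0.45 kcal/mol.
ΔE = 3.28 − 0.45 = 2.83 kcal/mol; chair II is more stable.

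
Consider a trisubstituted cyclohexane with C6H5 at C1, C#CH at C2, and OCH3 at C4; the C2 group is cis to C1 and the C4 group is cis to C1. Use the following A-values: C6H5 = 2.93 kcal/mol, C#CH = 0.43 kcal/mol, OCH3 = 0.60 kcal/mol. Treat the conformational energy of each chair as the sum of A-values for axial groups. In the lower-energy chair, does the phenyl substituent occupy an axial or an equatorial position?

Chair I (phenyl axial, ethynyl equatorial, methoxy equatorial): E = 2.93 kcal/mol.
Chair II (phenyl equatorial, ethynyl axial, methoxy axial): E = 1.03 kcal/mol.
Chair II is the more stable (lower-energy) conformer, and in that chair the phenyl group is equatorial.

equatorial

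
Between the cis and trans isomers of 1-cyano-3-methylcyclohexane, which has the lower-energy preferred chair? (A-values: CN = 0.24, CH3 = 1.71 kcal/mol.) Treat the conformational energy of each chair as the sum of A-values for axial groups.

At 1,3 positions (parity same): cis → (e,e or a,a); trans → (a,e or e,a).
Best chair for cis: E = 0.00 kcal/mol; best chair for trans: E = 0.24 kcal/mol.
The cis isomer is lower by 0.24 kcal/mol.

cis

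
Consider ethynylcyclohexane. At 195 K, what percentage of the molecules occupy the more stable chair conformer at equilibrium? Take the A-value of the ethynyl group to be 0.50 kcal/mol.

78.4%

One chair has the ethynyl group axial (E = 0.50 kcal/mol) and the other has it equatorial (E = 0).
ΔG = 0.50 kcal/mol between the two chairs.
K = exp(ΔG/RT) with R = 1.987×10⁻³ kcal mol⁻¹ K⁻¹ and T = 195 K gives K ≈ 3.63.
Fraction in the lower-energy chair = K/(K+1) = 78.4%.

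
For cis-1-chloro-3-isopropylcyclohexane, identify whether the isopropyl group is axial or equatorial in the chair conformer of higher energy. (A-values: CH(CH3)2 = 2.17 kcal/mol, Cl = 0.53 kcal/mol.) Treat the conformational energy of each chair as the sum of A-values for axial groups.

C1 and C3 have the same parity, so for the cis isomer the two substituents are e,e in one chair and a,a in the other.
Chair I (isopropyl axial, chloro axial): E = 2.70 kcal/mol.
Chair II (isopropyl equatorial, chloro equatorial): E = 0.00 kcal/mol.
Chair I is the less stable (higher-energy) conformer, and in that chair the isopropyl group is axial.

axial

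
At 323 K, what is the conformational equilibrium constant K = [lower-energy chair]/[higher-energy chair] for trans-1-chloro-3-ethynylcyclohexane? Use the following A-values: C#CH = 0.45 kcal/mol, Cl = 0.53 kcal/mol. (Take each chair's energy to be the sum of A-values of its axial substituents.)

C1 and C3 have the same parity, so for the trans isomer the two substituents are one axial and one equatorial in each chair.
Chair I (ethynyl axial, chloro equatorial): E = 0.45 kcal/mol; chair II (ethynyl equatorial, chloro axial): E = 0.53 kcal/mol.
ΔG = 0.08 kcal/mol between the two chairs.
K = exp(ΔG/RT) with R = 1.987×10⁻³ kcal mol⁻¹ K⁻¹ and T = 323 K gives K ≈ 1.13.

K ≈ 1.13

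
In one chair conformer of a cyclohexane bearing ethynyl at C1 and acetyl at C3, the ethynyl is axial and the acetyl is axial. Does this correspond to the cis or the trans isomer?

cis

C1 and C3 have the same parity, so their axial bonds point in the same direction.
With same-parity carbons, two substituents on the same face are both axial or both equatorial; opposite faces give one of each.
Here the groups are axial/axial → same face → cis.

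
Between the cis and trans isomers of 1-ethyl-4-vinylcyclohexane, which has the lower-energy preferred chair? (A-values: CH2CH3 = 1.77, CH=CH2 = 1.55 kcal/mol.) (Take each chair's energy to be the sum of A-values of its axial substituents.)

At 1,4 positions (parity opposite): cis → (a,e or e,a); trans → (e,e or a,a).
Best chair for cis: E = 1.55 kcal/mol; best chair for trans: E = 0.00 kcal/mol.
The trans isomer is lower by 1.55 kcal/mol.

trans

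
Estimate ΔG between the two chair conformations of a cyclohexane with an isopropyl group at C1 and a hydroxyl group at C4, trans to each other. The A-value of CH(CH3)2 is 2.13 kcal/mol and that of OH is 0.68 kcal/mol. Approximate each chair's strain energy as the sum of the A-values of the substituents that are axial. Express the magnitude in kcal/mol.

C1 and C4 have opposite parity, so for the trans isomer the two substituents are e,e in one chair and a,a in the other.
Chair I (isopropyl axial, hydroxyl axial): E = 2.81 kcal/mol.
Chair II (isopropyl equatorial, hydroxyl equatorial): E = 0.00 kcal/mol.
ΔE = 2.81 − 0.00 = 2.81 kcal/mol; chair II is more stable.

2.81 kcal/mol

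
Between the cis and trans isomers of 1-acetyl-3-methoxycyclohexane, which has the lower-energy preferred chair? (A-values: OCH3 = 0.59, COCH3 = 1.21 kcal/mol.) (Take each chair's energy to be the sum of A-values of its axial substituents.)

At 1,3 positions (parity same): cis → (e,e or a,a); trans → (a,e or e,a).
Best chair for cis: E = 0.00 kcal/mol; best chair for trans: E = 0.59 kcal/mol.
The cis isomer is lower by 0.59 kcal/mol.

cis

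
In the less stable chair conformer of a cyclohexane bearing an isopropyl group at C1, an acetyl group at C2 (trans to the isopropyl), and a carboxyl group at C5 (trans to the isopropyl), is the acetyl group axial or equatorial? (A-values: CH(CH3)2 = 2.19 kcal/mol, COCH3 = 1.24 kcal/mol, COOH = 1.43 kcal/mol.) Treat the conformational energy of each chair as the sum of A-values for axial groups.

axial

Chair I (isopropyl axial, acetyl axial, carboxyl equatorial): E = 3.43 kcal/mol.
Chair II (isopropyl equatorial, acetyl equatorial, carboxyl axial): E = 1.43 kcal/mol.
Chair I is the less stable (higher-energy) conformer, and in that chair the acetyl group is axial.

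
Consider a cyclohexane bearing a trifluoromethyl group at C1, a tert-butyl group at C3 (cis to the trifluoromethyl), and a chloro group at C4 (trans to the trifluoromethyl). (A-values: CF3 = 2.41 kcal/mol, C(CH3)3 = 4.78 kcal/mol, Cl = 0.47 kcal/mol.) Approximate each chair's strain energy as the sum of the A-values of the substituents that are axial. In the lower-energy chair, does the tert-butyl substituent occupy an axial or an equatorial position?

equatorial

Chair I (trifluoromethyl axial, tert-butyl axial, chloro axial): E = 7.66 kcal/mol.
Chair II (trifluoromethyl equatorial, tert-butyl equatorial, chloro equatorial): E = 0.00 kcal/mol.
Chair II is the more stable (lower-energy) conformer, and in that chair the tert-butyl group is equatorial.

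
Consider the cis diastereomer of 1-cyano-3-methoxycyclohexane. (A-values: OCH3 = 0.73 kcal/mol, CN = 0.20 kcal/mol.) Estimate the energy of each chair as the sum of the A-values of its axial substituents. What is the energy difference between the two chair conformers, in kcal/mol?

0.93 kcal/mol

C1 and C3 have the same parity, so for the cis isomer the two substituents are e,e in one chair and a,a in the other.
Chair I (methoxy axial, cyano axial): E = 0.93 kcal/mol.
Chair II (methoxy equatorial, cyano equatorial): E = 0.00 kcal/mol.
ΔE = 0.93 − 0.00 = 0.93 kcal/mol; chair II is more stable.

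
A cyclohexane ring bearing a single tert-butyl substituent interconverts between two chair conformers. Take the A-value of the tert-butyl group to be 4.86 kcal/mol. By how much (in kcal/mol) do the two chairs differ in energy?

4.86 kcal/mol

A monosubstituted cyclohexane has one chair with the tert-butyl group axial (E = A = 4.86 kcal/mol) and one with it equatorial (E = 0).
ΔE = 4.86 − 0 = 4.86 kcal/mol.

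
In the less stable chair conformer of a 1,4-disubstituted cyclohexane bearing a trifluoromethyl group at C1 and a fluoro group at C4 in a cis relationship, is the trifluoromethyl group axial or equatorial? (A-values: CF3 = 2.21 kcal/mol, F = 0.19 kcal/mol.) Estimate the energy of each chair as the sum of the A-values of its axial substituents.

C1 and C4 have opposite parity, so for the cis isomer the two substituents are one axial and one equatorial in each chair.
Chair I (trifluoromethyl axial, fluoro equatorial): E = 2.21 kcal/mol.
Chair II (trifluoromethyl equatorial, fluoro axial): E = 0.19 kcal/mol.
Chair I is the less stable (higher-energy) conformer, and in that chair the trifluoromethyl group is axial.

axial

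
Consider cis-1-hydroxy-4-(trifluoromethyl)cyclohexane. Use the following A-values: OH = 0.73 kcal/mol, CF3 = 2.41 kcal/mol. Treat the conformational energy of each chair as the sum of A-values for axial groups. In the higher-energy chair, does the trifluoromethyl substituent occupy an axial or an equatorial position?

C1 and C4 have opposite parity, so for the cis isomer the two substituents are one axial and one equatorial in each chair.
Chair I (hydroxyl axial, trifluoromethyl equatorial): E = 0.73 kcal/mol.
Chair II (hydroxyl equatorial, trifluoromethyl axial): E = 2.41 kcal/mol.
Chair II is the less stable (higher-energy) conformer, and in that chair the trifluoromethyl group is axial.

axial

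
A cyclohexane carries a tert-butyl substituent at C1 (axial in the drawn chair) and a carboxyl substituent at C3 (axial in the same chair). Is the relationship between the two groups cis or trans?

C1 and C3 have the same parity, so their axial bonds point in the same direction.
With same-parity carbons, two substituents on the same face are both axial or both equatorial; opposite faces give one of each.
Here the groups are axial/axial → same face → cis.

cis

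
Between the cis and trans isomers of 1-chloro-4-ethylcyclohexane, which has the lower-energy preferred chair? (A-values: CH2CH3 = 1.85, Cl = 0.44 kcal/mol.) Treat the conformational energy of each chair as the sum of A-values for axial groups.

trans

At 1,4 positions (parity opposite): cis → (a,e or e,a); trans → (e,e or a,a).
Best chair for cis: E = 0.44 kcal/mol; best chair for trans: E = 0.00 kcal/mol.
The trans isomer is lower by 0.44 kcal/mol.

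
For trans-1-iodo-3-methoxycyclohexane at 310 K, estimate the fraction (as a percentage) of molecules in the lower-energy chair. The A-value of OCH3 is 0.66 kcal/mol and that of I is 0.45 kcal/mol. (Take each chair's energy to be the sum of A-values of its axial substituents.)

58.4%

C1 and C3 have the same parity, so for the trans isomer the two substituents are one axial and one equatorial in each chair.
Chair I (methoxy axial, iodo equatorial): E = 0.66 kcal/mol; chair II (methoxy equatorial, iodo axial): E = 0.45 kcal/mol.
ΔG = 0.21 kcal/mol between the two chairs.
K = exp(ΔG/RT) with R = 1.987×10⁻³ kcal mol⁻¹ K⁻¹ and T = 310 K gives K ≈ 1.41.
Fraction in the lower-energy chair = K/(K+1) = 58.4%.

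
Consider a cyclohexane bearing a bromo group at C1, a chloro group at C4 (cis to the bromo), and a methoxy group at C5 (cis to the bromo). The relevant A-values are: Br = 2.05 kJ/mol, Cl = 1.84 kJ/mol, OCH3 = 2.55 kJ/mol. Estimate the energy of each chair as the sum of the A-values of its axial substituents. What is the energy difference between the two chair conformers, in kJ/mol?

2.76 kJ/mol

Chair I (bromo axial, chloro equatorial, methoxy axial): E = 4.60 kJ/mol.
Chair II (bromo equatorial, chloro axial, methoxy equatorial): E = 1.84 kJ/mol.
ΔE = 4.60 − 1.84 = 2.76 kJ/mol; chair II is more stable.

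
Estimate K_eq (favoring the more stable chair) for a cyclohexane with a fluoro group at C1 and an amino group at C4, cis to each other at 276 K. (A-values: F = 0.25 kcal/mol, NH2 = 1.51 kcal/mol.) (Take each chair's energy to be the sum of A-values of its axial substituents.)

K ≈ 9.95

C1 and C4 have opposite parity, so for the cis isomer the two substituents are one axial and one equatorial in each chair.
Chair I (fluoro axial, amino equatorial): E = 0.25 kcal/mol; chair II (fluoro equatorial, amino axial): E = 1.51 kcal/mol.
ΔG = 1.26 kcal/mol between the two chairs.
K = exp(ΔG/RT) with R = 1.987×10⁻³ kcal mol⁻¹ K⁻¹ and T = 276 K gives K ≈ 9.95.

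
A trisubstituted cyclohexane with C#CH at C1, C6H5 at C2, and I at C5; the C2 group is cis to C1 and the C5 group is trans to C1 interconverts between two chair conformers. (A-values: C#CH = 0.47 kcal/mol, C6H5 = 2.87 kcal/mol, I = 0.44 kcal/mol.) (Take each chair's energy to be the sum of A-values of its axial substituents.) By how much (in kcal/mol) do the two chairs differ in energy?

2.84 kcal/mol

Chair I (ethynyl axial, phenyl equatorial, iodo equatorial): E = 0.47 kcal/mol.
Chair II (ethynyl equatorial, phenyl axial, iodo axial): E = 3.31 kcal/mol.
ΔE = 3.31 − 0.47 = 2.84 kcal/mol; chair I is more stable.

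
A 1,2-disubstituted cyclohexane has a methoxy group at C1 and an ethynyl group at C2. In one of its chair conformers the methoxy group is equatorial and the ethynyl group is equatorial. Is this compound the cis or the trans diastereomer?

trans

C1 and C2 have opposite parity, so their axial bonds point in opposite directions.
With opposite-parity carbons, two substituents on the same face are one axial and one equatorial; opposite faces give both axial or both equatorial.
Here the groups are equatorial/equatorial → opposite face → trans.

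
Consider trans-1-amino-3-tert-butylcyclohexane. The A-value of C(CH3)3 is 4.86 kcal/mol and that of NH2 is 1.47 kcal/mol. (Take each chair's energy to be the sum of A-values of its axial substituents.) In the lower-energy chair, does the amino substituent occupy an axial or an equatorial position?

C1 and C3 have the same parity, so for the trans isomer the two substituents are one axial and one equatorial in each chair.
Chair I (tert-butyl axial, amino equatorial): E = 4.86 kcal/mol.
Chair II (tert-butyl equatorial, amino axial): E = 1.47 kcal/mol.
Chair II is the more stable (lower-energy) conformer, and in that chair the amino group is axial.

axial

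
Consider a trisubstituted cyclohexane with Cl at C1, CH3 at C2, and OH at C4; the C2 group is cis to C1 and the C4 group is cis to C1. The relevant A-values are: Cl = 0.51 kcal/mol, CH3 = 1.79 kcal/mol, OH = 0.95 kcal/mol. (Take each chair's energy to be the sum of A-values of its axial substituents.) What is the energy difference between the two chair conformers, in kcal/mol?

2.23 kcal/mol

Chair I (chloro axial, methyl equatorial, hydroxyl equatorial): E = 0.51 kcal/mol.
Chair II (chloro equatorial, methyl axial, hydroxyl axial): E = 2.74 kcal/mol.
ΔE = 2.74 − 0.51 = 2.23 kcal/mol; chair I is more stable.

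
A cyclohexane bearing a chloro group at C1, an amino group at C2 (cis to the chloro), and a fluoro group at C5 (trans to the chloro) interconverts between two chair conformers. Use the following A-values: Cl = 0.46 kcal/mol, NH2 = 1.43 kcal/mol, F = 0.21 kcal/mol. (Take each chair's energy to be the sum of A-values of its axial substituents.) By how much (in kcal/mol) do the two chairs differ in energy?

Chair I (chloro axial, amino equatorial, fluoro equatorial): E = 0.46 kcal/mol.
Chair II (chloro equatorial, amino axial, fluoro axial): E = 1.64 kcal/mol.
ΔE = 1.64 − 0.46 = 1.18 kcal/mol; chair I is more stable.

1.18 kcal/mol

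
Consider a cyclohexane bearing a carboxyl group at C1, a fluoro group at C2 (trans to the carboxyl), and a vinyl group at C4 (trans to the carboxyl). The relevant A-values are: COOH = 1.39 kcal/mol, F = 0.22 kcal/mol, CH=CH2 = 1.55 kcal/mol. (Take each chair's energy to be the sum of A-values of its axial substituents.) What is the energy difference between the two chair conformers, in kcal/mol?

3.16 kcal/mol

Chair I (carboxyl axial, fluoro axial, vinyl axial): E = 3.16 kcal/mol.
Chair II (carboxyl equatorial, fluoro equatorial, vinyl equatorial): E = 0.00 kcal/mol.
ΔE = 3.16 − 0.00 = 3.16 kcal/mol; chair II is more stable.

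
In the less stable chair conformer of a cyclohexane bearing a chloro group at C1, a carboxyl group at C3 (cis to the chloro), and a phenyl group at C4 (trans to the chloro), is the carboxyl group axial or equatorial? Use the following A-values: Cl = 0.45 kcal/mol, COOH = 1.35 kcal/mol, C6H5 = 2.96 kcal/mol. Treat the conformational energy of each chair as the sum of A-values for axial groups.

axial

Chair I (chloro axial, carboxyl axial, phenyl axial): E = 4.76 kcal/mol.
Chair II (chloro equatorial, carboxyl equatorial, phenyl equatorial): E = 0.00 kcal/mol.
Chair I is the less stable (higher-energy) conformer, and in that chair the carboxyl group is axial.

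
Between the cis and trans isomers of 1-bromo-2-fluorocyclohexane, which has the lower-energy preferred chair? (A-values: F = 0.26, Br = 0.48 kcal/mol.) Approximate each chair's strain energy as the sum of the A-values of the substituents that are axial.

At 1,2 positions (parity opposite): cis → (a,e or e,a); trans → (e,e or a,a).
Best chair for cis: E = 0.26 kcal/mol; best chair for trans: E = 0.00 kcal/mol.
The trans isomer is lower by 0.26 kcal/mol.

trans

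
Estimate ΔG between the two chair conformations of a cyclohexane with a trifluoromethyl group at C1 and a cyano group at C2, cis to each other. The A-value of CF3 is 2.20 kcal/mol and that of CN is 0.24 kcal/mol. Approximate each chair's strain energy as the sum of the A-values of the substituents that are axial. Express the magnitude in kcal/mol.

1.96 kcal/mol

C1 and C2 have opposite parity, so for the cis isomer the two substituents are one axial and one equatorial in each chair.
Chair I (trifluoromethyl axial, cyano equatorial): E = 2.20 kcal/mol.
Chair II (trifluoromethyl equatorial, cyano axial): E = 0.24 kcal/mol.
ΔE = 2.20 − 0.24 = 1.96 kcal/mol; chair II is more stable.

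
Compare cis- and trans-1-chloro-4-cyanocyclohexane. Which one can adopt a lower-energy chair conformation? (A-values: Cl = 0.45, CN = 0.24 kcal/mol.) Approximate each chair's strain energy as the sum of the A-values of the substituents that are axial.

At 1,4 positions (parity opposite): cis → (a,e or e,a); trans → (e,e or a,a).
Best chair for cis: E = 0.24 kcal/mol; best chair for trans: E = 0.00 kcal/mol.
The trans isomer is lower by 0.24 kcal/mol.

trans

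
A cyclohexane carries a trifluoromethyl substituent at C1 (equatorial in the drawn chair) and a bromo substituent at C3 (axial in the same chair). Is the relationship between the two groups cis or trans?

trans

C1 and C3 have the same parity, so their axial bonds point in the same direction.
With same-parity carbons, two substituents on the same face are both axial or both equatorial; opposite faces give one of each.
Here the groups are equatorial/axial → opposite face → trans.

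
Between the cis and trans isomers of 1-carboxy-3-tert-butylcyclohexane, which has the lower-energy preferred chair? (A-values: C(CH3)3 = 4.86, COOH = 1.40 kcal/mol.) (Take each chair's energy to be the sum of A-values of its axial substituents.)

At 1,3 positions (parity same): cis → (e,e or a,a); trans → (a,e or e,a).
Best chair for cis: E = 0.00 kcal/mol; best chair for trans: E = 1.40 kcal/mol.
The cis isomer is lower by 1.40 kcal/mol.

cis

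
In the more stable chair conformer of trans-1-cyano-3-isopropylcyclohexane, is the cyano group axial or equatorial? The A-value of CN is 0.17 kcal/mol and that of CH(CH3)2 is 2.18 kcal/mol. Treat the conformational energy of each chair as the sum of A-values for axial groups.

axial

C1 and C3 have the same parity, so for the trans isomer the two substituents are one axial and one equatorial in each chair.
Chair I (cyano axial, isopropyl equatorial): E = 0.17 kcal/mol.
Chair II (cyano equatorial, isopropyl axial): E = 2.18 kcal/mol.
Chair I is the more stable (lower-energy) conformer, and in that chair the cyano group is axial.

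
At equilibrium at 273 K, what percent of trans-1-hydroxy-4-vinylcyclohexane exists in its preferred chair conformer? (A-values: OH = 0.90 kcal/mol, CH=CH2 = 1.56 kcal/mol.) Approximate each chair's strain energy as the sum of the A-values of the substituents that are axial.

98.9%

C1 and C4 have opposite parity, so for the trans isomer the two substituents are e,e in one chair and a,a in the other.
Chair I (hydroxyl axial, vinyl axial): E = 2.46 kcal/mol; chair II (hydroxyl equatorial, vinyl equatorial): E = 0.00 kcal/mol.
ΔG = 2.46 kcal/mol between the two chairs.
K = exp(ΔG/RT) with R = 1.987×10⁻³ kcal mol⁻¹ K⁻¹ and T = 273 K gives K ≈ 93.2.
Fraction in the lower-energy chair = K/(K+1) = 98.9%.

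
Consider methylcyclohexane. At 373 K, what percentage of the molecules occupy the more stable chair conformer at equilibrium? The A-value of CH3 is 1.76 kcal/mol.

91.5%

One chair has the methyl group axial (E = 1.76 kcal/mol) and the other has it equatorial (E = 0).
ΔG = 1.76 kcal/mol between the two chairs.
K = exp(ΔG/RT) with R = 1.987×10⁻³ kcal mol⁻¹ K⁻¹ and T = 373 K gives K ≈ 10.7.
Fraction in the lower-energy chair = K/(K+1) = 91.5%.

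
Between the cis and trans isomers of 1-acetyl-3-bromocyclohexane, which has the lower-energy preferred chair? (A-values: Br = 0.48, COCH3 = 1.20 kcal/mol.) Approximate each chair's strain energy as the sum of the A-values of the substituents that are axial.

At 1,3 positions (parity same): cis → (e,e or a,a); trans → (a,e or e,a).
Best chair for cis: E = 0.00 kcal/mol; best chair for trans: E = 0.48 kcal/mol.
The cis isomer is lower by 0.48 kcal/mol.

cis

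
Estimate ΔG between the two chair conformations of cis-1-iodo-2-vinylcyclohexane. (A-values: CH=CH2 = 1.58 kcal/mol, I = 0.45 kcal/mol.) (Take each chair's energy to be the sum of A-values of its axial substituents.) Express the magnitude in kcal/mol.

C1 and C2 have opposite parity, so for the cis isomer the two substituents are one axial and one equatorial in each chair.
Chair I (vinyl axial, iodo equatorial): E = 1.58 kcal/mol.
Chair II (vinyl equatorial, iodo axial): E = 0.45 kcal/mol.
ΔE = 1.58 − 0.45 = 1.13 kcal/mol; chair II is more stable.

1.13 kcal/mol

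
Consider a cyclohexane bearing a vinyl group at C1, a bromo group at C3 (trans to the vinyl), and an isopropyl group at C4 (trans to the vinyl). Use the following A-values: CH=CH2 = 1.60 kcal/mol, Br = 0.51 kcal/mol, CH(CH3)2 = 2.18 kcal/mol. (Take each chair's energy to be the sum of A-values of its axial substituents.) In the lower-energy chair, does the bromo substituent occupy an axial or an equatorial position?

Chair I (vinyl axial, bromo equatorial, isopropyl axial): E = 3.78 kcal/mol.
Chair II (vinyl equatorial, bromo axial, isopropyl equatorial): E = 0.51 kcal/mol.
Chair II is the more stable (lower-energy) conformer, and in that chair the bromo group is axial.

axial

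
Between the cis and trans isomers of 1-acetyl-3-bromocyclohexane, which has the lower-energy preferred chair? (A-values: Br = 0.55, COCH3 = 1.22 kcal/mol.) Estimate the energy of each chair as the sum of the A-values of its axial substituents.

At 1,3 positions (parity same): cis → (e,e or a,a); trans → (a,e or e,a).
Best chair for cis: E = 0.00 kcal/mol; best chair for trans: E = 0.55 kcal/mol.
The cis isomer is lower by 0.55 kcal/mol.

cis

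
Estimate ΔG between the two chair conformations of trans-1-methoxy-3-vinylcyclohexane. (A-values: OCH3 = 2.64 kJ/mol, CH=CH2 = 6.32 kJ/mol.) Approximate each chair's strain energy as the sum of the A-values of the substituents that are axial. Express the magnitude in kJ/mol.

3.68 kJ/mol

C1 and C3 have the same parity, so for the trans isomer the two substituents are one axial and one equatorial in each chair.
Chair I (methoxy axial, vinyl equatorial): E = 2.64 kJ/mol.
Chair II (methoxy equatorial, vinyl axial): E = 6.32 kJ/mol.
ΔE = 6.32 − 2.64 = 3.68 kJ/mol; chair I is more stable.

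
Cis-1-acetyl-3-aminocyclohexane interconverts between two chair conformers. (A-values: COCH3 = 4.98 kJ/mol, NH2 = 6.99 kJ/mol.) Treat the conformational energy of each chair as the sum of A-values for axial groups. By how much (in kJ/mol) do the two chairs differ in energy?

C1 and C3 have the same parity, so for the cis isomer the two substituents are e,e in one chair and a,a in the other.
Chair I (acetyl axial, amino axial): E = 11.97 kJ/mol.
Chair II (acetyl equatorial, amino equatorial): E = 0.00 kJ/mol.
ΔE = 11.97 − 0.00 = 11.97 kJ/mol; chair II is more stable.

11.97 kJ/mol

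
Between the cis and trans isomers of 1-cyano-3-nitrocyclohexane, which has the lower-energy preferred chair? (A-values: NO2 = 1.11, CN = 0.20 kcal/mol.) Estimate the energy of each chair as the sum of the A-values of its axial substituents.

At 1,3 positions (parity same): cis → (e,e or a,a); trans → (a,e or e,a).
Best chair for cis: E = 0.00 kcal/mol; best chair for trans: E = 0.20 kcal/mol.
The cis isomer is lower by 0.20 kcal/mol.

cis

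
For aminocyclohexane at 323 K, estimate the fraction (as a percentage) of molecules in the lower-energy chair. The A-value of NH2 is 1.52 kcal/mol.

91.4%

One chair has the amino group axial (E = 1.52 kcal/mol) and the other has it equatorial (E = 0).
ΔG = 1.52 kcal/mol between the two chairs.
K = exp(ΔG/RT) with R = 1.987×10⁻³ kcal mol⁻¹ K⁻¹ and T = 323 K gives K ≈ 10.7.
Fraction in the lower-energy chair = K/(K+1) = 91.4%.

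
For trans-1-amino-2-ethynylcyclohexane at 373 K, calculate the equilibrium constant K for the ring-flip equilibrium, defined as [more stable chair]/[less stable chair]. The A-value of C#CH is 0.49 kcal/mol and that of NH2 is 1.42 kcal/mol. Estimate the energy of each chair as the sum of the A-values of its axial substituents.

K ≈ 13.2

C1 and C2 have opposite parity, so for the trans isomer the two substituents are e,e in one chair and a,a in the other.
Chair I (ethynyl axial, amino axial): E = 1.91 kcal/mol; chair II (ethynyl equatorial, amino equatorial): E = 0.00 kcal/mol.
ΔG = 1.91 kcal/mol between the two chairs.
K = exp(ΔG/RT) with R = 1.987×10⁻³ kcal mol⁻¹ K⁻¹ and T = 373 K gives K ≈ 13.2.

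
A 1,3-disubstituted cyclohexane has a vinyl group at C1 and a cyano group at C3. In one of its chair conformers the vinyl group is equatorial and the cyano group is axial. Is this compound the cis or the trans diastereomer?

C1 and C3 have the same parity, so their axial bonds point in the same direction.
With same-parity carbons, two substituents on the same face are both axial or both equatorial; opposite faces give one of each.
Here the groups are equatorial/axial → opposite face → trans.

trans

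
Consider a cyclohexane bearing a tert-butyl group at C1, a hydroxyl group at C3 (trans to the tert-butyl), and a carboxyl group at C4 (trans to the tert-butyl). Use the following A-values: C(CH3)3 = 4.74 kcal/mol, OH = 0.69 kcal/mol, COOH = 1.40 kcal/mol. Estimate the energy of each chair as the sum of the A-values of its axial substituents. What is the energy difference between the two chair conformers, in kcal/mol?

5.45 kcal/mol

Chair I (tert-butyl axial, hydroxyl equatorial, carboxyl axial): E = 6.14 kcal/mol.
Chair II (tert-butyl equatorial, hydroxyl axial, carboxyl equatorial): E = 0.69 kcal/mol.
ΔE = 6.14 − 0.69 = 5.45 kcal/mol; chair II is more stable.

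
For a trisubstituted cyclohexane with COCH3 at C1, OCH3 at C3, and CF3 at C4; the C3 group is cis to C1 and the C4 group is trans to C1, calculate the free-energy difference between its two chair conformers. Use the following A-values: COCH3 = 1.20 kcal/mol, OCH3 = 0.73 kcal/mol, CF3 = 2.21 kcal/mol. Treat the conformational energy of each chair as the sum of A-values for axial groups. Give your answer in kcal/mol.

Chair I (acetyl axial, methoxy axial, trifluoromethyl axial): E = 4.14 kcal/mol.
Chair II (acetyl equatorial, methoxy equatorial, trifluoromethyl equatorial): E = 0.00 kcal/mol.
ΔE = 4.14 − 0.00 = 4.14 kcal/mol; chair II is more stable.

4.14 kcal/mol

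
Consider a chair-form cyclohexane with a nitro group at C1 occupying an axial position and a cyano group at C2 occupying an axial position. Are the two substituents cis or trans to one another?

trans

C1 and C2 have opposite parity, so their axial bonds point in opposite directions.
With opposite-parity carbons, two substituents on the same face are one axial and one equatorial; opposite faces give both axial or both equatorial.
Here the groups are axial/axial → opposite face → trans.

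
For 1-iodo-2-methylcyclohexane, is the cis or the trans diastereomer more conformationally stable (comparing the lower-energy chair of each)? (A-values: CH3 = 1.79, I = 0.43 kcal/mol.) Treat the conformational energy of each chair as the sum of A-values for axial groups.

At 1,2 positions (parity opposite): cis → (a,e or e,a); trans → (e,e or a,a).
Best chair for cis: E = 0.43 kcal/mol; best chair for trans: E = 0.00 kcal/mol.
The trans isomer is lower by 0.43 kcal/mol.

trans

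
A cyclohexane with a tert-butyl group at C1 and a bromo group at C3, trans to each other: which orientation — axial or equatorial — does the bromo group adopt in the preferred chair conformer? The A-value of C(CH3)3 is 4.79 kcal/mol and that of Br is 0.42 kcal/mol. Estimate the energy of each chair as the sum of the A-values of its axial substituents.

axial

C1 and C3 have the same parity, so for the trans isomer the two substituents are one axial and one equatorial in each chair.
Chair I (tert-butyl axial, bromo equatorial): E = 4.79 kcal/mol.
Chair II (tert-butyl equatorial, bromo axial): E = 0.42 kcal/mol.
Chair II is the more stable (lower-energy) conformer, and in that chair the bromo group is axial.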